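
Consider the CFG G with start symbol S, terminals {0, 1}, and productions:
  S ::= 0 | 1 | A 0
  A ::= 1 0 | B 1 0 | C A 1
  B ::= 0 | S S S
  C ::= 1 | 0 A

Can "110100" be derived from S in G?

S ⇒ A0 ⇒ B100 ⇒ SSS100 ⇒ 1SS100 ⇒ 11S100 ⇒ 110100

yes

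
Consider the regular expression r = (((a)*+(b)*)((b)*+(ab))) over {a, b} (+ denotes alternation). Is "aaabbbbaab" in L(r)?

No split of aaabbbbaab into u·v has ((a)*+(b)*) matching u and ((b)*+(ab)) matching v.

no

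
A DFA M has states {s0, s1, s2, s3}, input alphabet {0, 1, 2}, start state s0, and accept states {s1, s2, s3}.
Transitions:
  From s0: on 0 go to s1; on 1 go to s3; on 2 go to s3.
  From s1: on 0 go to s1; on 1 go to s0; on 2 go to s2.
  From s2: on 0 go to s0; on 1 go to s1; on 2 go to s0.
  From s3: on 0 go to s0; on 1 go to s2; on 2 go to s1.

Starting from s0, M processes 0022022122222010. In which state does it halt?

s0 --0--> s1
s1 --0--> s1
s1 --2--> s2
s2 --2--> s0
s0 --0--> s1
s1 --2--> s2
s2 --2--> s0
s0 --1--> s3
s3 --2--> s1
s1 --2--> s2
s2 --2--> s0
s0 --2--> s3
s3 --2--> s1
s1 --0--> s1
s1 --1--> s0
s0 --0--> s1

s1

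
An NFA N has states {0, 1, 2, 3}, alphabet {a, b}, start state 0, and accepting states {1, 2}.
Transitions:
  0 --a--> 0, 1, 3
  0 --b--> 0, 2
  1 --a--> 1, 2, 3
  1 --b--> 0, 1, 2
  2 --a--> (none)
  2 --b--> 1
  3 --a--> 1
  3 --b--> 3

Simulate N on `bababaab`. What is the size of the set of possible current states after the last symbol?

4

Start: {0}
read b: {0, 2}
read a: {0, 1, 3}
read b: {0, 1, 2, 3}
read a: {0, 1, 2, 3}
read b: {0, 1, 2, 3}
read a: {0, 1, 2, 3}
read a: {0, 1, 2, 3}
read b: {0, 1, 2, 3}
Final reachable set {0, 1, 2, 3} has 4 states.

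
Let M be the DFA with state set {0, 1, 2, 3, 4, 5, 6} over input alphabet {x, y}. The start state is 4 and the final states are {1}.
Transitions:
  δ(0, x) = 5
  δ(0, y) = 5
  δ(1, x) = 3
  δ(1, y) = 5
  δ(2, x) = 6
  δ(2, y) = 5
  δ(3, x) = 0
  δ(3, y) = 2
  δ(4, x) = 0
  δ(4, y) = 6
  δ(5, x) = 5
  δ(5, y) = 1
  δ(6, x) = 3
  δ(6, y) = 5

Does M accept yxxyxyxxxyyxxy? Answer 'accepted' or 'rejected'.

accepted

4 --y--> 6
6 --x--> 3
3 --x--> 0
0 --y--> 5
5 --x--> 5
5 --y--> 1
1 --x--> 3
3 --x--> 0
0 --x--> 5
5 --y--> 1
1 --y--> 5
5 --x--> 5
5 --x--> 5
5 --y--> 1
End in state 1, which is an accepting state.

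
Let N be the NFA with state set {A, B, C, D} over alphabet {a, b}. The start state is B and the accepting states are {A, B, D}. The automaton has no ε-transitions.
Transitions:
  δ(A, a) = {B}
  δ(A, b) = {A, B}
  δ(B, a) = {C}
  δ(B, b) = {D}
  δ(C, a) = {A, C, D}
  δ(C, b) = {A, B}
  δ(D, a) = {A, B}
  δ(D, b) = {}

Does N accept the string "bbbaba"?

rejected

Start: {B}
read b: {D}
read b: {}
The reachable set is empty and stays empty for the remaining 4 symbols.
Reachable ∩ accepting = {} — empty.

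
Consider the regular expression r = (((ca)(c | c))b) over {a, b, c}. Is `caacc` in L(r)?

No split of caacc into u·v has ((ca)(c|c)) matching u and b matching v.

no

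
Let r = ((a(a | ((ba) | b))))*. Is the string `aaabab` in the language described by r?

Split into 3 pieces aa · ab · ab; each matches (a(a|((ba)|b))).

yes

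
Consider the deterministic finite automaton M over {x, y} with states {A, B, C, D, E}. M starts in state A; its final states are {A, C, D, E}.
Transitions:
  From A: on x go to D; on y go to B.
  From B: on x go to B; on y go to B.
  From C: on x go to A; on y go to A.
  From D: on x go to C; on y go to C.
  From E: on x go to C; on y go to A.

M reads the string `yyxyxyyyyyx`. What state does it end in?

B

A --y--> B
B --y--> B
B --x--> B
B --y--> B
B --x--> B
B --y--> B
B --y--> B
B --y--> B
B --y--> B
B --y--> B
B --x--> B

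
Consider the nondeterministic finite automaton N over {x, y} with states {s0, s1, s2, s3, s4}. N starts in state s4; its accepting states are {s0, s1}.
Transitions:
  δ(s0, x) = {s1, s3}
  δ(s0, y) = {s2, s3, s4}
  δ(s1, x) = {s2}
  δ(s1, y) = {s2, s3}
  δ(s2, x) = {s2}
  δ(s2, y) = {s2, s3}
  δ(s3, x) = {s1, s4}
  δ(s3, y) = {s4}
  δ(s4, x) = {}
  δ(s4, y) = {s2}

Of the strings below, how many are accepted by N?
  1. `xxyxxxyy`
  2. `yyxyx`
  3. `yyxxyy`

1

`xxyxxxyy`: rejected
`yyxyx`: accepted
`yyxxyy`: rejected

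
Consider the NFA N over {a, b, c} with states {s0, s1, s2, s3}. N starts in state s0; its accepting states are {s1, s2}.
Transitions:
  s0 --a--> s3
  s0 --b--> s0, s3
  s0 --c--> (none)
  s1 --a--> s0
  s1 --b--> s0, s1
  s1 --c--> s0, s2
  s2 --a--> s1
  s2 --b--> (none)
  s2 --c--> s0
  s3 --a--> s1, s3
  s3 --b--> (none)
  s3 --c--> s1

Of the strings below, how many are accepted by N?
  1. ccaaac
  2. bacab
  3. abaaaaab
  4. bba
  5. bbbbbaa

3

ccaaac: rejected
bacab: accepted
abaaaaab: rejected
bba: accepted
bbbbbaa: accepted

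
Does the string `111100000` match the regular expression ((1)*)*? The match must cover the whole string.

no

111100000 cannot be split into zero or more pieces each matching (1)*.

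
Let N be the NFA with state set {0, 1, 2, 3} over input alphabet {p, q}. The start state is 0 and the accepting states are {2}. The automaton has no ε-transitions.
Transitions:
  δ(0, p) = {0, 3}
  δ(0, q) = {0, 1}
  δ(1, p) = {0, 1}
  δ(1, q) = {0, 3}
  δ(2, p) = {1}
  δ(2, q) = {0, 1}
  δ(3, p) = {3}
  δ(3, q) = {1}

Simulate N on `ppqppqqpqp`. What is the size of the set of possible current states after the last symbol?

Start: {0}
read p: {0, 3}
read p: {0, 3}
read q: {0, 1}
read p: {0, 1, 3}
read p: {0, 1, 3}
read q: {0, 1, 3}
read q: {0, 1, 3}
read p: {0, 1, 3}
read q: {0, 1, 3}
read p: {0, 1, 3}
Final reachable set {0, 1, 3} has 3 states.

3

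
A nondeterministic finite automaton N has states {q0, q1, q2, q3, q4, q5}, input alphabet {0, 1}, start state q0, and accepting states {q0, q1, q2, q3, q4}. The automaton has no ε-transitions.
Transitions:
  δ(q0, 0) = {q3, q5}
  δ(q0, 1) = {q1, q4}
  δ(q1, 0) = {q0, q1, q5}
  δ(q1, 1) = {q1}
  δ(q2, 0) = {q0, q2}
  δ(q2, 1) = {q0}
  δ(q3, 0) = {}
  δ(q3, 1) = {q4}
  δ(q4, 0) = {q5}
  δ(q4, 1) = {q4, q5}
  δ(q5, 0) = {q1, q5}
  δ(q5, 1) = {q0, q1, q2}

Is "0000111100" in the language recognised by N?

Start: {q0}
read 0: {q3, q5}
read 0: {q1, q5}
read 0: {q0, q1, q5}
read 0: {q0, q1, q3, q5}
read 1: {q0, q1, q2, q4}
read 1: {q0, q1, q4, q5}
read 1: {q0, q1, q2, q4, q5}
read 1: {q0, q1, q2, q4, q5}
read 0: {q0, q1, q2, q3, q5}
read 0: {q0, q1, q2, q3, q5}
Reachable ∩ accepting = {q0, q1, q2, q3} — nonempty.

accepted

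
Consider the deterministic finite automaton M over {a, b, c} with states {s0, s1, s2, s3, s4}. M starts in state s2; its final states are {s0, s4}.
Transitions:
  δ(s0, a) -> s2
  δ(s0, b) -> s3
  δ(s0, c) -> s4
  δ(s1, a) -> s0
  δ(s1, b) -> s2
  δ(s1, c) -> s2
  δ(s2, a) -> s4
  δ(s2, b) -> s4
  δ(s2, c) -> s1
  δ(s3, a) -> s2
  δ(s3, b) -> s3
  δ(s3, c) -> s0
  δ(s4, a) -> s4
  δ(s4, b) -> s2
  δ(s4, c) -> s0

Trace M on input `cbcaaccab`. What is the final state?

s2 --c--> s1
s1 --b--> s2
s2 --c--> s1
s1 --a--> s0
s0 --a--> s2
s2 --c--> s1
s1 --c--> s2
s2 --a--> s4
s4 --b--> s2

s2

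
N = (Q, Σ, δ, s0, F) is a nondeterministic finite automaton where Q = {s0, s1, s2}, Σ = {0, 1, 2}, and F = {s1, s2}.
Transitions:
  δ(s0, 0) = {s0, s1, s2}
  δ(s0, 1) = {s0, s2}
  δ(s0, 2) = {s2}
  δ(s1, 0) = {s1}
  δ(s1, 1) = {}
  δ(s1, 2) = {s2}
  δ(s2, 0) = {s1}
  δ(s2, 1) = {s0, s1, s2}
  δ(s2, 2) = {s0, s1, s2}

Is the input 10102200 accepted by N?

Start: {s0}
read 1: {s0, s2}
read 0: {s0, s1, s2}
read 1: {s0, s1, s2}
read 0: {s0, s1, s2}
read 2: {s0, s1, s2}
read 2: {s0, s1, s2}
read 0: {s0, s1, s2}
read 0: {s0, s1, s2}
Reachable ∩ accepting = {s1, s2} — nonempty.

accepted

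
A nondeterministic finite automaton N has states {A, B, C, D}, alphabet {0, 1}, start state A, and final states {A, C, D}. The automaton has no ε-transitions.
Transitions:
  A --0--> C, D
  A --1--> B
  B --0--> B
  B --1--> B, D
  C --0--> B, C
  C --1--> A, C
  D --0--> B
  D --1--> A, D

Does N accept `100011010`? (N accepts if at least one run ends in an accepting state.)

accepted

Start: {A}
read 1: {B}
read 0: {B}
read 0: {B}
read 0: {B}
read 1: {B, D}
read 1: {A, B, D}
read 0: {B, C, D}
read 1: {A, B, C, D}
read 0: {B, C, D}
Reachable ∩ accepting = {C, D} — nonempty.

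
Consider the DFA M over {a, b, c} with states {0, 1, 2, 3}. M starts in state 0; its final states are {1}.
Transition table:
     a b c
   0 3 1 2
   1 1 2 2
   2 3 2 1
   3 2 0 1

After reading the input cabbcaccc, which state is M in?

0 --c--> 2
2 --a--> 3
3 --b--> 0
0 --b--> 1
1 --c--> 2
2 --a--> 3
3 --c--> 1
1 --c--> 2
2 --c--> 1

1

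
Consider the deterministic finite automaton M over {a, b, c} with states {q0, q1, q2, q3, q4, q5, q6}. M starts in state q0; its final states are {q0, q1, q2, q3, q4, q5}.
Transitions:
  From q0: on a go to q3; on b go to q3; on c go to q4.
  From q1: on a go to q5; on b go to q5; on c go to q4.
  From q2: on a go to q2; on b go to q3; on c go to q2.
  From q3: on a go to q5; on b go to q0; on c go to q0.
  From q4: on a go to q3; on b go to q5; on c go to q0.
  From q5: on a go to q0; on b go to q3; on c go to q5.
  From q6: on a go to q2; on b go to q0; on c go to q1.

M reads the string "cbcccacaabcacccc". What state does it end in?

q0 --c--> q4
q4 --b--> q5
q5 --c--> q5
q5 --c--> q5
q5 --c--> q5
q5 --a--> q0
q0 --c--> q4
q4 --a--> q3
q3 --a--> q5
q5 --b--> q3
q3 --c--> q0
q0 --a--> q3
q3 --c--> q0
q0 --c--> q4
q4 --c--> q0
q0 --c--> q4

q4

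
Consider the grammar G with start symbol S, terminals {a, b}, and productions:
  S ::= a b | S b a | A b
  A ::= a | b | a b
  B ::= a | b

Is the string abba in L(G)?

S ⇒ Sba ⇒ abba

yes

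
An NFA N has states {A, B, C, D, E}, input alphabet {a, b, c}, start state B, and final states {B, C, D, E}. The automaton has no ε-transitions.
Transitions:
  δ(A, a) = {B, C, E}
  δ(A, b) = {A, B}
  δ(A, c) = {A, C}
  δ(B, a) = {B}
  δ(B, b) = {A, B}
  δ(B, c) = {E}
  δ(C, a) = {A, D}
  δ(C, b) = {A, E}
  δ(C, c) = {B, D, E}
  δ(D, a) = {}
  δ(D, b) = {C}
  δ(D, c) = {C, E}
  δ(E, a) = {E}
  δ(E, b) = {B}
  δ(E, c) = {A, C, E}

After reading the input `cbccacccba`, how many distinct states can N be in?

5

Start: {B}
read c: {E}
read b: {B}
read c: {E}
read c: {A, C, E}
read a: {A, B, C, D, E}
read c: {A, B, C, D, E}
read c: {A, B, C, D, E}
read c: {A, B, C, D, E}
read b: {A, B, C, E}
read a: {A, B, C, D, E}
Final reachable set {A, B, C, D, E} has 5 states.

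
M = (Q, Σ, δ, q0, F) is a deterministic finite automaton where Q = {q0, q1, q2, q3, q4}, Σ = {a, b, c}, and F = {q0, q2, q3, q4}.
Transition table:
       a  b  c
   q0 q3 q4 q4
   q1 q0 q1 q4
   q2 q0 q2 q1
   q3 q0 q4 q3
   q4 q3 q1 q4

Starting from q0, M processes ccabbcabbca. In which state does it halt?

q3

q0 --c--> q4
q4 --c--> q4
q4 --a--> q3
q3 --b--> q4
q4 --b--> q1
q1 --c--> q4
q4 --a--> q3
q3 --b--> q4
q4 --b--> q1
q1 --c--> q4
q4 --a--> q3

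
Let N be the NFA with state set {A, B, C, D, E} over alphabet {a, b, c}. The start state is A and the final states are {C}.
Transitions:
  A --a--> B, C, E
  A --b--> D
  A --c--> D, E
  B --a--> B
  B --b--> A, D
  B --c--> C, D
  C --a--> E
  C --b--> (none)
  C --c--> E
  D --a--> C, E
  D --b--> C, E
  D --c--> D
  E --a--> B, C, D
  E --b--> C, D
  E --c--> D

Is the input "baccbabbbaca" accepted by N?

accepted

Start: {A}
read b: {D}
read a: {C, E}
read c: {D, E}
read c: {D}
read b: {C, E}
read a: {B, C, D, E}
read b: {A, C, D, E}
read b: {C, D, E}
read b: {C, D, E}
read a: {B, C, D, E}
read c: {C, D, E}
read a: {B, C, D, E}
Reachable ∩ accepting = {C} — nonempty.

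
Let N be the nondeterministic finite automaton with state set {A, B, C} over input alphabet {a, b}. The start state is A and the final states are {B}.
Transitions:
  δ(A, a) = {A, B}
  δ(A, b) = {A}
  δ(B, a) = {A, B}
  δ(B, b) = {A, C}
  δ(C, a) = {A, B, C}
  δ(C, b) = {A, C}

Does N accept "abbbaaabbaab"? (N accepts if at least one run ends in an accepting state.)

Start: {A}
read a: {A, B}
read b: {A, C}
read b: {A, C}
read b: {A, C}
read a: {A, B, C}
read a: {A, B, C}
read a: {A, B, C}
read b: {A, C}
read b: {A, C}
read a: {A, B, C}
read a: {A, B, C}
read b: {A, C}
Reachable ∩ accepting = {} — empty.

rejected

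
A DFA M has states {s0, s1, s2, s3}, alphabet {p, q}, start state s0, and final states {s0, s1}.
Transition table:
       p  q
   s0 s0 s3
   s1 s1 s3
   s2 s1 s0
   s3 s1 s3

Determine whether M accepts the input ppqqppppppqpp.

s0 --p--> s0
s0 --p--> s0
s0 --q--> s3
s3 --q--> s3
s3 --p--> s1
s1 --p--> s1
s1 --p--> s1
s1 --p--> s1
s1 --p--> s1
s1 --p--> s1
s1 --q--> s3
s3 --p--> s1
s1 --p--> s1
End in state s1, which is an accepting state.

accepted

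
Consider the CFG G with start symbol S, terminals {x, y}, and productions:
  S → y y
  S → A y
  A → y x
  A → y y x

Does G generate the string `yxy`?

yes

S ⇒ Ay ⇒ yxy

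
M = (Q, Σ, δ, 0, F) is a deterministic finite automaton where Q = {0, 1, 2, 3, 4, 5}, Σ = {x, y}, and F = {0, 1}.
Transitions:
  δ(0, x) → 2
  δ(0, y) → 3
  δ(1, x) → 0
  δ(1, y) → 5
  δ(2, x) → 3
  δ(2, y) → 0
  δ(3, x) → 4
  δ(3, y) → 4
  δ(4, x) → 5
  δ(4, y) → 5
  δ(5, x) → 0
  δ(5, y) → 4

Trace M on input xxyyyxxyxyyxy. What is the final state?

0 --x--> 2
2 --x--> 3
3 --y--> 4
4 --y--> 5
5 --y--> 4
4 --x--> 5
5 --x--> 0
0 --y--> 3
3 --x--> 4
4 --y--> 5
5 --y--> 4
4 --x--> 5
5 --y--> 4

4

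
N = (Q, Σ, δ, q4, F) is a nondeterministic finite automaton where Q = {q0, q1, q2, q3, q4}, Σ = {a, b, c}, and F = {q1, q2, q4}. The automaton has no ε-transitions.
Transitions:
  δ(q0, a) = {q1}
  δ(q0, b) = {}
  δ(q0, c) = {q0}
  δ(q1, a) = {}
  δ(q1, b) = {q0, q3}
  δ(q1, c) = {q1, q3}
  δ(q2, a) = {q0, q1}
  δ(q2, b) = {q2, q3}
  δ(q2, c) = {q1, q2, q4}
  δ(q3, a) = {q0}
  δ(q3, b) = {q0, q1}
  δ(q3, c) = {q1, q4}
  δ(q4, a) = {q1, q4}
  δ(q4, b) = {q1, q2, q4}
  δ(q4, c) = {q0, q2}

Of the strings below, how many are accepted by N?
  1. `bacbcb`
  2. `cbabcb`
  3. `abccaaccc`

`bacbcb`: accepted
`cbabcb`: accepted
`abccaaccc`: accepted

3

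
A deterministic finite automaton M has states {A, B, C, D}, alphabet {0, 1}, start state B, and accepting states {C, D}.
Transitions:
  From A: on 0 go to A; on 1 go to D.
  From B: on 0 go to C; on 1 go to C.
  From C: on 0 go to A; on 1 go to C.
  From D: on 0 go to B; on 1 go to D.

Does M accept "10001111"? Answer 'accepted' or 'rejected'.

B --1--> C
C --0--> A
A --0--> A
A --0--> A
A --1--> D
D --1--> D
D --1--> D
D --1--> D
End in state D, which is an accepting state.

accepted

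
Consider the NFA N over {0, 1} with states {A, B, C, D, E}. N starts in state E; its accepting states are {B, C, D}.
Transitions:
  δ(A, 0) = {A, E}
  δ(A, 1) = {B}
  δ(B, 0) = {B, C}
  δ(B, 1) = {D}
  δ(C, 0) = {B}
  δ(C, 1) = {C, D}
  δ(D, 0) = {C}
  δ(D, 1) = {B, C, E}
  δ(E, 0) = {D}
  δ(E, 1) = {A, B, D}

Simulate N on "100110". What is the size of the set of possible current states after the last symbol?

5

Start: {E}
read 1: {A, B, D}
read 0: {A, B, C, E}
read 0: {A, B, C, D, E}
read 1: {A, B, C, D, E}
read 1: {A, B, C, D, E}
read 0: {A, B, C, D, E}
Final reachable set {A, B, C, D, E} has 5 states.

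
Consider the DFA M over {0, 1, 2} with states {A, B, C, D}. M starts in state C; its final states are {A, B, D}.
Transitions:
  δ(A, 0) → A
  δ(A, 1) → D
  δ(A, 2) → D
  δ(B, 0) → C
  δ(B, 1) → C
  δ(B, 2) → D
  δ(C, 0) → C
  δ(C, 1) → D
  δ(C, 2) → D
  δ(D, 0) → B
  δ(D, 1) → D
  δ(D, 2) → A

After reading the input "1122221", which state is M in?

D

C --1--> D
D --1--> D
D --2--> A
A --2--> D
D --2--> A
A --2--> D
D --1--> D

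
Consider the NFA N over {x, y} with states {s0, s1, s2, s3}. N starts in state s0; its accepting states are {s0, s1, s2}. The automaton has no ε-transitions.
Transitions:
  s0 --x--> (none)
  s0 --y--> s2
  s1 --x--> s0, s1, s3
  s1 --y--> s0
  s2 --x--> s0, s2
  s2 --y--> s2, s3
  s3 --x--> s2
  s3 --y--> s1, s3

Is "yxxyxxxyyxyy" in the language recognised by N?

Start: {s0}
read y: {s2}
read x: {s0, s2}
read x: {s0, s2}
read y: {s2, s3}
read x: {s0, s2}
read x: {s0, s2}
read x: {s0, s2}
read y: {s2, s3}
read y: {s1, s2, s3}
read x: {s0, s1, s2, s3}
read y: {s0, s1, s2, s3}
read y: {s0, s1, s2, s3}
Reachable ∩ accepting = {s0, s1, s2} — nonempty.

accepted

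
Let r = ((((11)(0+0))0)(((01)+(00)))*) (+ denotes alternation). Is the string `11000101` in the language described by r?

Split as 1100·0101: (((11)(0+0))0) matches 1100 and (((01)+(00)))* matches 0101.

yes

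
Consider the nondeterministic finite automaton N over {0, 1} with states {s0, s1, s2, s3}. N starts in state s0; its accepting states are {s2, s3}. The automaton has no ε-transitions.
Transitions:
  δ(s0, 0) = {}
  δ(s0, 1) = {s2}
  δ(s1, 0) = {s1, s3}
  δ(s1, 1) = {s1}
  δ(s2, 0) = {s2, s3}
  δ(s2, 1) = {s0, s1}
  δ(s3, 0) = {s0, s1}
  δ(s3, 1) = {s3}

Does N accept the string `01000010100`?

Start: {s0}
read 0: {}
The reachable set is empty and stays empty for the remaining 10 symbols.
Reachable ∩ accepting = {} — empty.

rejected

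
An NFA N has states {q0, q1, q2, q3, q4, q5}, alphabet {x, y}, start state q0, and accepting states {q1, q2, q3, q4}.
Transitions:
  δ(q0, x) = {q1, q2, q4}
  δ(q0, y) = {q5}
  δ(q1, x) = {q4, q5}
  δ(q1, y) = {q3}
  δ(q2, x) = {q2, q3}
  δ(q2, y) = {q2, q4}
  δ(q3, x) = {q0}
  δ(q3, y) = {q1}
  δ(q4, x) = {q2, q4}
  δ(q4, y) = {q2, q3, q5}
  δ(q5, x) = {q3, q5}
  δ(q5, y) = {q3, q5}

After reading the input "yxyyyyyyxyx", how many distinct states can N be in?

Start: {q0}
read y: {q5}
read x: {q3, q5}
read y: {q1, q3, q5}
read y: {q1, q3, q5}
read y: {q1, q3, q5}
read y: {q1, q3, q5}
read y: {q1, q3, q5}
read y: {q1, q3, q5}
read x: {q0, q3, q4, q5}
read y: {q1, q2, q3, q5}
read x: {q0, q2, q3, q4, q5}
Final reachable set {q0, q2, q3, q4, q5} has 5 states.

5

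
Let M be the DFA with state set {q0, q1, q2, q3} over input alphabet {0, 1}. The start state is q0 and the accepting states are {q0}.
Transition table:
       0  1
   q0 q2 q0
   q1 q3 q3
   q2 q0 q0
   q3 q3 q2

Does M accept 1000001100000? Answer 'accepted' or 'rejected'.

rejected

q0 --1--> q0
q0 --0--> q2
q2 --0--> q0
q0 --0--> q2
q2 --0--> q0
q0 --0--> q2
q2 --1--> q0
q0 --1--> q0
q0 --0--> q2
q2 --0--> q0
q0 --0--> q2
q2 --0--> q0
q0 --0--> q2
End in state q2, which is not an accepting state.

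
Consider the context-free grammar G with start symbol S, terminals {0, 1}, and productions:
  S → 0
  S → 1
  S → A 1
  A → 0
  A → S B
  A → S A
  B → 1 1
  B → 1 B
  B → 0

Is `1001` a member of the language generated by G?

yes

S ⇒ A1 ⇒ SA1 ⇒ 1A1 ⇒ 1SA1 ⇒ 10A1 ⇒ 1001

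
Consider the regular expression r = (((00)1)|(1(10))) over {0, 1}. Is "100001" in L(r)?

Neither ((00)1) nor (1(10)) matches 100001.

no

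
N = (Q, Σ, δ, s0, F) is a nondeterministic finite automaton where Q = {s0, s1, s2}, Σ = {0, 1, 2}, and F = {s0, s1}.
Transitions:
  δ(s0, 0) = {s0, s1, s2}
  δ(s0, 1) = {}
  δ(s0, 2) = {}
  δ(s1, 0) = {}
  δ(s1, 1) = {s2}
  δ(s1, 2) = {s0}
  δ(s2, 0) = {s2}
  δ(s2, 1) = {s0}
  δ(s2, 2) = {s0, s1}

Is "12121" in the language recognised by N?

Start: {s0}
read 1: {}
The reachable set is empty and stays empty for the remaining 4 symbols.
Reachable ∩ accepting = {} — empty.

rejected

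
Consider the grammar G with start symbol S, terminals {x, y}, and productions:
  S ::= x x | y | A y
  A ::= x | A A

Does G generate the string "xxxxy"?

yes

S ⇒ Ay ⇒ AAy ⇒ AAAy ⇒ AAAAy ⇒ xAAAy ⇒ xxAAy ⇒ xxxAy ⇒ xxxxy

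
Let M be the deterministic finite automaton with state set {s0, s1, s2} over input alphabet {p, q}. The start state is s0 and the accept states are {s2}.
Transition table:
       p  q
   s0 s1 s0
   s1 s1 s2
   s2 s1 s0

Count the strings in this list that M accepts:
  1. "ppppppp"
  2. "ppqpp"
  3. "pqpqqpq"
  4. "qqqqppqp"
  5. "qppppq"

"ppppppp": rejected
"ppqpp": rejected
"pqpqqpq": accepted
"qqqqppqp": rejected
"qppppq": accepted

2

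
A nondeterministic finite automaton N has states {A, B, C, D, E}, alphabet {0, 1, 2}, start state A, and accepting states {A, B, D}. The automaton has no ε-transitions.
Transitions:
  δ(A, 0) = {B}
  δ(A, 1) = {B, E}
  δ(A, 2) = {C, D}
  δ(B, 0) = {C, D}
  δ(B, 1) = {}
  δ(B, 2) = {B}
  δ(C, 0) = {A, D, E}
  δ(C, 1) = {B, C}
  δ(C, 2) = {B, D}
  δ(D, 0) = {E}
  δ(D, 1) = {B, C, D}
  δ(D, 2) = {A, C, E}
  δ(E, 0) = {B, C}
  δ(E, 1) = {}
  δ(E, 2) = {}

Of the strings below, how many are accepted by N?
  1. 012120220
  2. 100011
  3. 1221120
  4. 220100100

012120220: rejected
100011: accepted
1221120: rejected
220100100: accepted

2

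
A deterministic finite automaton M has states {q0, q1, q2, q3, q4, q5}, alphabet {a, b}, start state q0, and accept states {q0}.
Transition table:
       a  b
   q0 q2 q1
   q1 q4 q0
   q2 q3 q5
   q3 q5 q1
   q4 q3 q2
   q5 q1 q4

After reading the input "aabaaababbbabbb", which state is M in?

q4

q0 --a--> q2
q2 --a--> q3
q3 --b--> q1
q1 --a--> q4
q4 --a--> q3
q3 --a--> q5
q5 --b--> q4
q4 --a--> q3
q3 --b--> q1
q1 --b--> q0
q0 --b--> q1
q1 --a--> q4
q4 --b--> q2
q2 --b--> q5
q5 --b--> q4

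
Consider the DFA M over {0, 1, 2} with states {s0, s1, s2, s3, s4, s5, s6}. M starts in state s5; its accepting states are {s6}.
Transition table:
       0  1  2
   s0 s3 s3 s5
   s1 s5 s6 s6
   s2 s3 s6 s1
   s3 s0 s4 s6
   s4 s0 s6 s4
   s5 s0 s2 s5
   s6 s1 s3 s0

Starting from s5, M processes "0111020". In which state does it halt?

s5 --0--> s0
s0 --1--> s3
s3 --1--> s4
s4 --1--> s6
s6 --0--> s1
s1 --2--> s6
s6 --0--> s1

s1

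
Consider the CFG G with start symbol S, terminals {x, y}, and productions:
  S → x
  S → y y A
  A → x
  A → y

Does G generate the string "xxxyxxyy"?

no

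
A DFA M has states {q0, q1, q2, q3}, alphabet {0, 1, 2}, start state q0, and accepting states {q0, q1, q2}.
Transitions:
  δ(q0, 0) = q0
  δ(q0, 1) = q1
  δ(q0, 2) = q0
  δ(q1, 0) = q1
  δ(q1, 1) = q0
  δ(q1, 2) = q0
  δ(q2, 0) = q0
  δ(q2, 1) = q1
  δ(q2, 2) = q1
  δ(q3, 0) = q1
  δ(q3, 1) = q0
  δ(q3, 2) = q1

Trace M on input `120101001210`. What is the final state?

q0 --1--> q1
q1 --2--> q0
q0 --0--> q0
q0 --1--> q1
q1 --0--> q1
q1 --1--> q0
q0 --0--> q0
q0 --0--> q0
q0 --1--> q1
q1 --2--> q0
q0 --1--> q1
q1 --0--> q1

q1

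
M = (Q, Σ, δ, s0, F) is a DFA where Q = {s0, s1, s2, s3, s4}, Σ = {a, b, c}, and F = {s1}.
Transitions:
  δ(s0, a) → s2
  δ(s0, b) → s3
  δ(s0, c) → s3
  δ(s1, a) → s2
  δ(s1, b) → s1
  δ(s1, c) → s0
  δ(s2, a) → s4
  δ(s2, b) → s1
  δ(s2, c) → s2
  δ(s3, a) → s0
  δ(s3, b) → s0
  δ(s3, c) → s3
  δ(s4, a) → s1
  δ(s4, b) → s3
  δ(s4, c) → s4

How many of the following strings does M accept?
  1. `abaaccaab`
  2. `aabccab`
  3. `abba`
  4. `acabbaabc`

`abaaccaab`: accepted
`aabccab`: rejected
`abba`: rejected
`acabbaabc`: rejected

1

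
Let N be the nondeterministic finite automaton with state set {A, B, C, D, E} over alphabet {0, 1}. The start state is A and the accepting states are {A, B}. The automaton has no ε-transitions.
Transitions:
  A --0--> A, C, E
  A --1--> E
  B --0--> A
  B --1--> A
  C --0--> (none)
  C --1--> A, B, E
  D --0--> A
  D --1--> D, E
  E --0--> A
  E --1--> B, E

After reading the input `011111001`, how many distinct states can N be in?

Start: {A}
read 0: {A, C, E}
read 1: {A, B, E}
read 1: {A, B, E}
read 1: {A, B, E}
read 1: {A, B, E}
read 1: {A, B, E}
read 0: {A, C, E}
read 0: {A, C, E}
read 1: {A, B, E}
Final reachable set {A, B, E} has 3 states.

3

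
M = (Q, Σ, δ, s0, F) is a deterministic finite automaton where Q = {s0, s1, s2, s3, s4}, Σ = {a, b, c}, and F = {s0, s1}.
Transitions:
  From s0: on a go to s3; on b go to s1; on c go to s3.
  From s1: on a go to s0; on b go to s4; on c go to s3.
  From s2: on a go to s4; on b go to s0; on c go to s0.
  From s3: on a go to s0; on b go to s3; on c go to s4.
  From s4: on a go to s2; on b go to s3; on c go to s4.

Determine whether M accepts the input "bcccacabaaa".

accepted

s0 --b--> s1
s1 --c--> s3
s3 --c--> s4
s4 --c--> s4
s4 --a--> s2
s2 --c--> s0
s0 --a--> s3
s3 --b--> s3
s3 --a--> s0
s0 --a--> s3
s3 --a--> s0
End in state s0, which is an accepting state.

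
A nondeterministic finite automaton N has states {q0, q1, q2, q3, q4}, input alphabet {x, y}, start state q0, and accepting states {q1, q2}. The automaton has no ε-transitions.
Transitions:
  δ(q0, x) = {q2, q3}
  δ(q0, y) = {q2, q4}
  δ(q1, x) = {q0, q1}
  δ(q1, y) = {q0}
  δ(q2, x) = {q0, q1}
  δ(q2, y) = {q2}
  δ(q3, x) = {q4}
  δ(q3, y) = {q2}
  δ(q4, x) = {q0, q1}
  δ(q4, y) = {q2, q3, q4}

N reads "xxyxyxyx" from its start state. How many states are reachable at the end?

5

Start: {q0}
read x: {q2, q3}
read x: {q0, q1, q4}
read y: {q0, q2, q3, q4}
read x: {q0, q1, q2, q3, q4}
read y: {q0, q2, q3, q4}
read x: {q0, q1, q2, q3, q4}
read y: {q0, q2, q3, q4}
read x: {q0, q1, q2, q3, q4}
Final reachable set {q0, q1, q2, q3, q4} has 5 states.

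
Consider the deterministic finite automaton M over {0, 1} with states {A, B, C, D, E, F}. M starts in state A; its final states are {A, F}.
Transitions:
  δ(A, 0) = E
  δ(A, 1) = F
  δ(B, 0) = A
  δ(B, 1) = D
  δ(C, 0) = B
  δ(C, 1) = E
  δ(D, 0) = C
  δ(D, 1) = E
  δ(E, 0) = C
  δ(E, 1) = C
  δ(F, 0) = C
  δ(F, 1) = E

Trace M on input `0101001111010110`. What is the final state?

A --0--> E
E --1--> C
C --0--> B
B --1--> D
D --0--> C
C --0--> B
B --1--> D
D --1--> E
E --1--> C
C --1--> E
E --0--> C
C --1--> E
E --0--> C
C --1--> E
E --1--> C
C --0--> B

B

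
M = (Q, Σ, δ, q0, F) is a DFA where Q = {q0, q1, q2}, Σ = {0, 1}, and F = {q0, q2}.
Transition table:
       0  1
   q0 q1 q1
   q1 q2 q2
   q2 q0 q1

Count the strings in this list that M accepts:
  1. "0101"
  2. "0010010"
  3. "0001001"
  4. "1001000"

1

"0101": rejected
"0010010": accepted
"0001001": rejected
"1001000": rejected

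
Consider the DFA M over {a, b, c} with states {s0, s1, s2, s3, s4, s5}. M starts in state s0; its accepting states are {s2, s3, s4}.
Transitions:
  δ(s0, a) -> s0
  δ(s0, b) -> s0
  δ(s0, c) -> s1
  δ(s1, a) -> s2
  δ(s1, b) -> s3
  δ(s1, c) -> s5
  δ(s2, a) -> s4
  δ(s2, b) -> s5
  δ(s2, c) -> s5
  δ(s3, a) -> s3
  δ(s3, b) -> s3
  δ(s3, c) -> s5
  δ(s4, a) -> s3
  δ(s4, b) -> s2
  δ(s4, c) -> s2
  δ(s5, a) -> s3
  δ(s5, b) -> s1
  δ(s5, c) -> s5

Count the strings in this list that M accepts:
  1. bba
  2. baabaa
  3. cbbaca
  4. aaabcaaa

2

bba: rejected
baabaa: rejected
cbbaca: accepted
aaabcaaa: accepted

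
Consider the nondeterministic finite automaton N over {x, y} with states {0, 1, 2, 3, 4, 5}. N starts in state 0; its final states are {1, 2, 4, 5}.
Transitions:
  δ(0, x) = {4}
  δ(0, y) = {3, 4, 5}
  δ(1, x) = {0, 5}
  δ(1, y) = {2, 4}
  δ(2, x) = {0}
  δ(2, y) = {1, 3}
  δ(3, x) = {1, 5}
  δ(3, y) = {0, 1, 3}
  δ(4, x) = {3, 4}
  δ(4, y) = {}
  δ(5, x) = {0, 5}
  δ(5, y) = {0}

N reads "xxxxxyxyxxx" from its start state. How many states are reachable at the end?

5

Start: {0}
read x: {4}
read x: {3, 4}
read x: {1, 3, 4, 5}
read x: {0, 1, 3, 4, 5}
read x: {0, 1, 3, 4, 5}
read y: {0, 1, 2, 3, 4, 5}
read x: {0, 1, 3, 4, 5}
read y: {0, 1, 2, 3, 4, 5}
read x: {0, 1, 3, 4, 5}
read x: {0, 1, 3, 4, 5}
read x: {0, 1, 3, 4, 5}
Final reachable set {0, 1, 3, 4, 5} has 5 states.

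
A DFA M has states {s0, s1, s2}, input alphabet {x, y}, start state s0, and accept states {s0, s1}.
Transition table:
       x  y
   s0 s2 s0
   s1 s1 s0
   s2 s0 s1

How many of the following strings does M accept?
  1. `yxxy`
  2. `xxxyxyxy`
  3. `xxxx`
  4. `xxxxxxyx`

3

`yxxy`: accepted
`xxxyxyxy`: accepted
`xxxx`: accepted
`xxxxxxyx`: rejected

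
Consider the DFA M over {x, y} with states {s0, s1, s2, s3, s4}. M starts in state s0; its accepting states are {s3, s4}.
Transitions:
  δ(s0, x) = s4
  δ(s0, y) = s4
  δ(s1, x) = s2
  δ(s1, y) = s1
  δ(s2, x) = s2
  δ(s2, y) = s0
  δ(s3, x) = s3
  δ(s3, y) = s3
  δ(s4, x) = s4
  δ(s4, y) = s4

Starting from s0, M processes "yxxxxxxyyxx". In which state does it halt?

s0 --y--> s4
s4 --x--> s4
s4 --x--> s4
s4 --x--> s4
s4 --x--> s4
s4 --x--> s4
s4 --x--> s4
s4 --y--> s4
s4 --y--> s4
s4 --x--> s4
s4 --x--> s4

s4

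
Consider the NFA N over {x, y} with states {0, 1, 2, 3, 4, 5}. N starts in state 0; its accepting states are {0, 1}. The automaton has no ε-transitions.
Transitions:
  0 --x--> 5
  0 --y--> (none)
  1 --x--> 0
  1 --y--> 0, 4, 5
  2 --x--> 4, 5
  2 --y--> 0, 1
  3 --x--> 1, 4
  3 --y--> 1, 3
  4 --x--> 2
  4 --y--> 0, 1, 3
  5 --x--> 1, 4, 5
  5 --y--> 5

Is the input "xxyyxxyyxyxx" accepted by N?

accepted

Start: {0}
read x: {5}
read x: {1, 4, 5}
read y: {0, 1, 3, 4, 5}
read y: {0, 1, 3, 4, 5}
read x: {0, 1, 2, 4, 5}
read x: {0, 1, 2, 4, 5}
read y: {0, 1, 3, 4, 5}
read y: {0, 1, 3, 4, 5}
read x: {0, 1, 2, 4, 5}
read y: {0, 1, 3, 4, 5}
read x: {0, 1, 2, 4, 5}
read x: {0, 1, 2, 4, 5}
Reachable ∩ accepting = {0, 1} — nonempty.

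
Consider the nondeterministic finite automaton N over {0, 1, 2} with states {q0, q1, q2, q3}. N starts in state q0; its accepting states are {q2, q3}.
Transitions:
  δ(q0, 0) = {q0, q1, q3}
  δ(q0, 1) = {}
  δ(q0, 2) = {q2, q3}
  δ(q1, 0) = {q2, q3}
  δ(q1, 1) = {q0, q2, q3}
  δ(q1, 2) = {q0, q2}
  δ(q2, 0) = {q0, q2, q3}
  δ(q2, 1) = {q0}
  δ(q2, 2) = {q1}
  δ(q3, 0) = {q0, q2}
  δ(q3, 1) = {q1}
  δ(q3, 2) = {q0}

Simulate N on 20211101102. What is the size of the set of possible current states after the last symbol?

Start: {q0}
read 2: {q2, q3}
read 0: {q0, q2, q3}
read 2: {q0, q1, q2, q3}
read 1: {q0, q1, q2, q3}
read 1: {q0, q1, q2, q3}
read 1: {q0, q1, q2, q3}
read 0: {q0, q1, q2, q3}
read 1: {q0, q1, q2, q3}
read 1: {q0, q1, q2, q3}
read 0: {q0, q1, q2, q3}
read 2: {q0, q1, q2, q3}
Final reachable set {q0, q1, q2, q3} has 4 states.

4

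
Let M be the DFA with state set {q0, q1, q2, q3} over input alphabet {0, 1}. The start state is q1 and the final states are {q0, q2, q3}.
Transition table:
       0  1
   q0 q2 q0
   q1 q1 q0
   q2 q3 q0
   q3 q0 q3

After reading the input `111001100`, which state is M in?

q1 --1--> q0
q0 --1--> q0
q0 --1--> q0
q0 --0--> q2
q2 --0--> q3
q3 --1--> q3
q3 --1--> q3
q3 --0--> q0
q0 --0--> q2

q2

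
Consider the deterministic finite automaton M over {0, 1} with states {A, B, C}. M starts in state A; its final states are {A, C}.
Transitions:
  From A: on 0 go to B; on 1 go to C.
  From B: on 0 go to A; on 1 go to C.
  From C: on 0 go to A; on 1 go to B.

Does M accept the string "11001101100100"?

rejected

A --1--> C
C --1--> B
B --0--> A
A --0--> B
B --1--> C
C --1--> B
B --0--> A
A --1--> C
C --1--> B
B --0--> A
A --0--> B
B --1--> C
C --0--> A
A --0--> B
End in state B, which is not an accepting state.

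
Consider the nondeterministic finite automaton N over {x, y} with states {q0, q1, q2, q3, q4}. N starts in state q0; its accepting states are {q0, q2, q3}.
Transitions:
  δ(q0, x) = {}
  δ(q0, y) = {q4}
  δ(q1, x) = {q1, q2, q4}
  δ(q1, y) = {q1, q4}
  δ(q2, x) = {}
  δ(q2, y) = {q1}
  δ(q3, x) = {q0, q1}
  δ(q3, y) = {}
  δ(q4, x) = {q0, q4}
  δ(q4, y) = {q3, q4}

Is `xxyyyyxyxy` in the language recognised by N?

rejected

Start: {q0}
read x: {}
The reachable set is empty and stays empty for the remaining 9 symbols.
Reachable ∩ accepting = {} — empty.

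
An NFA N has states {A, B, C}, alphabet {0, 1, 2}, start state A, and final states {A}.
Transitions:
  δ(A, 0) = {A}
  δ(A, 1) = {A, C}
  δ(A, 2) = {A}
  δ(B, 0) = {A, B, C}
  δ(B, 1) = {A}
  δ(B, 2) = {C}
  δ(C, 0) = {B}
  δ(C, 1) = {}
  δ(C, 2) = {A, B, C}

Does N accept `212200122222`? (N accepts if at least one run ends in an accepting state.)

Start: {A}
read 2: {A}
read 1: {A, C}
read 2: {A, B, C}
read 2: {A, B, C}
read 0: {A, B, C}
read 0: {A, B, C}
read 1: {A, C}
read 2: {A, B, C}
read 2: {A, B, C}
read 2: {A, B, C}
read 2: {A, B, C}
read 2: {A, B, C}
Reachable ∩ accepting = {A} — nonempty.

accepted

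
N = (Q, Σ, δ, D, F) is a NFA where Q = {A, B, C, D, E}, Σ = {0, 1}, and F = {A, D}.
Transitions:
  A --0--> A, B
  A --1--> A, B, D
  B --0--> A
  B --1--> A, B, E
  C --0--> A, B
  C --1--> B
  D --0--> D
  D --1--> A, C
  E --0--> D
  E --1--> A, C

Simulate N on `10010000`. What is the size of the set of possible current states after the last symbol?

Start: {D}
read 1: {A, C}
read 0: {A, B}
read 0: {A, B}
read 1: {A, B, D, E}
read 0: {A, B, D}
read 0: {A, B, D}
read 0: {A, B, D}
read 0: {A, B, D}
Final reachable set {A, B, D} has 3 states.

3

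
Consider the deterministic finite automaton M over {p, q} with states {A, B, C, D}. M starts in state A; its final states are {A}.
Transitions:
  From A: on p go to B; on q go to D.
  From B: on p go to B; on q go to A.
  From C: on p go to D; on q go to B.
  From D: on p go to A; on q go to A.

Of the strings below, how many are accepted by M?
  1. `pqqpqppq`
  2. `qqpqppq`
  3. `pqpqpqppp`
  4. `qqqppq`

`pqqpqppq`: accepted
`qqpqppq`: accepted
`pqpqpqppp`: rejected
`qqqppq`: accepted

3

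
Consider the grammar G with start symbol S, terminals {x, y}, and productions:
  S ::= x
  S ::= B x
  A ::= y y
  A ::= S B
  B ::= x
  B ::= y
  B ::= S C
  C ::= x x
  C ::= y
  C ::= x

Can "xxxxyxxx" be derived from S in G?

S ⇒ Bx ⇒ SCx ⇒ BxCx ⇒ SCxCx ⇒ BxCxCx ⇒ SCxCxCx ⇒ xCxCxCx ⇒ xxxxCxCx ⇒ xxxxyxCx ⇒ xxxxyxxx

yes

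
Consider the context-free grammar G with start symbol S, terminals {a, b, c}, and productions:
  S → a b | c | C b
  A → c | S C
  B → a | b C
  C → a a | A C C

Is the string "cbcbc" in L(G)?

no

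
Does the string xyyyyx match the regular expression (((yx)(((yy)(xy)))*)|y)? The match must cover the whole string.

Neither ((yx)(((yy)(xy)))*) nor y matches xyyyyx.

no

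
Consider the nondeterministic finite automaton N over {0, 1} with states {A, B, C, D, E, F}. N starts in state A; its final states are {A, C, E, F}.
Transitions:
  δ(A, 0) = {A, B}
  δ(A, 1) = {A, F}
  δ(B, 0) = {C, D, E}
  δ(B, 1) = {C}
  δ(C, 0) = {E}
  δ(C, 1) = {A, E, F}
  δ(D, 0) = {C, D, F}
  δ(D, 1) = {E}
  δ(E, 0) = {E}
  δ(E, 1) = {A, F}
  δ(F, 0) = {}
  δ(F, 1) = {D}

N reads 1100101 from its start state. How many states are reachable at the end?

Start: {A}
read 1: {A, F}
read 1: {A, D, F}
read 0: {A, B, C, D, F}
read 0: {A, B, C, D, E, F}
read 1: {A, C, D, E, F}
read 0: {A, B, C, D, E, F}
read 1: {A, C, D, E, F}
Final reachable set {A, C, D, E, F} has 5 states.

5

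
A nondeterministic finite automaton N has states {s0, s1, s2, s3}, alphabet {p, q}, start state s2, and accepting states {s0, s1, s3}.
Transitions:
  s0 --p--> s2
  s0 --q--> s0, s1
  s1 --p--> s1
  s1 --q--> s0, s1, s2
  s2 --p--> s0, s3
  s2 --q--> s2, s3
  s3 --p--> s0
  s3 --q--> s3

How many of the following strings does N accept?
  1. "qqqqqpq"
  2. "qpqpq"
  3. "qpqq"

3

"qqqqqpq": accepted
"qpqpq": accepted
"qpqq": accepted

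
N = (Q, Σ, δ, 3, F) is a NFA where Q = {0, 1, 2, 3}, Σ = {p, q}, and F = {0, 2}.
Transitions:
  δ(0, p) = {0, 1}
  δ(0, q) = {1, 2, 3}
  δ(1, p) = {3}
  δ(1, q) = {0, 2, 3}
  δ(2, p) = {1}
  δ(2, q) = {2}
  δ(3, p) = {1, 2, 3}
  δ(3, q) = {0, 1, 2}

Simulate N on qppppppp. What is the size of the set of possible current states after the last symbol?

Start: {3}
read q: {0, 1, 2}
read p: {0, 1, 3}
read p: {0, 1, 2, 3}
read p: {0, 1, 2, 3}
read p: {0, 1, 2, 3}
read p: {0, 1, 2, 3}
read p: {0, 1, 2, 3}
read p: {0, 1, 2, 3}
Final reachable set {0, 1, 2, 3} has 4 states.

4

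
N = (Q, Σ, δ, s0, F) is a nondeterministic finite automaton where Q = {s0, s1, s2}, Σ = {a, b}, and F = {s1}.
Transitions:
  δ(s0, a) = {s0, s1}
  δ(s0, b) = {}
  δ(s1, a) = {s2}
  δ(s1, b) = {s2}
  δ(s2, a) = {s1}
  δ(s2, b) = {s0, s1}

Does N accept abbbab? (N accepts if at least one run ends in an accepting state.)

Start: {s0}
read a: {s0, s1}
read b: {s2}
read b: {s0, s1}
read b: {s2}
read a: {s1}
read b: {s2}
Reachable ∩ accepting = {} — empty.

rejected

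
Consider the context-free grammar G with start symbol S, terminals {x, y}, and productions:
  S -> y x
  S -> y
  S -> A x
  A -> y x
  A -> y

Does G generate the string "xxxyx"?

no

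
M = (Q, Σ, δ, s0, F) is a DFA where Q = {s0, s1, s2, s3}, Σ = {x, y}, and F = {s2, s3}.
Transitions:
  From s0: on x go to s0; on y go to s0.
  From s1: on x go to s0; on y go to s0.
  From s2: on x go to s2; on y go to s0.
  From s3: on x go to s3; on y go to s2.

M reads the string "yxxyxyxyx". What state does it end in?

s0 --y--> s0
s0 --x--> s0
s0 --x--> s0
s0 --y--> s0
s0 --x--> s0
s0 --y--> s0
s0 --x--> s0
s0 --y--> s0
s0 --x--> s0

s0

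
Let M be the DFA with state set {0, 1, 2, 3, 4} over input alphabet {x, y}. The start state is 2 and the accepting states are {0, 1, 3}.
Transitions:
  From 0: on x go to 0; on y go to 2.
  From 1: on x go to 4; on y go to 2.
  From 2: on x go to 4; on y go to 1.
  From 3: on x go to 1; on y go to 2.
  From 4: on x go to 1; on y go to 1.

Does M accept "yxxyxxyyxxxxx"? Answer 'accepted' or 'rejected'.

rejected

2 --y--> 1
1 --x--> 4
4 --x--> 1
1 --y--> 2
2 --x--> 4
4 --x--> 1
1 --y--> 2
2 --y--> 1
1 --x--> 4
4 --x--> 1
1 --x--> 4
4 --x--> 1
1 --x--> 4
End in state 4, which is not an accepting state.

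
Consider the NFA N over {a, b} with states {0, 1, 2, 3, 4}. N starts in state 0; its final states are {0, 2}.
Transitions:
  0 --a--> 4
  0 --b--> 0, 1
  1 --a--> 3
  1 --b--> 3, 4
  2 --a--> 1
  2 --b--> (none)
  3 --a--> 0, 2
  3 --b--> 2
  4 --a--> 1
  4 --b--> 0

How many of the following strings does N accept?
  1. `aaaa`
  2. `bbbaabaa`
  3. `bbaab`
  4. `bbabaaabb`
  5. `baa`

5

`aaaa`: accepted
`bbbaabaa`: accepted
`bbaab`: accepted
`bbabaaabb`: accepted
`baa`: accepted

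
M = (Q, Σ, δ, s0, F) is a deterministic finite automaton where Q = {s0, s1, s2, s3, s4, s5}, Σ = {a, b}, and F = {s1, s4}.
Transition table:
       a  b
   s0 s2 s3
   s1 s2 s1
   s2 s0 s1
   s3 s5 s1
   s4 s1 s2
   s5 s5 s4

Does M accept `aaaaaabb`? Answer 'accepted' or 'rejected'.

accepted

s0 --a--> s2
s2 --a--> s0
s0 --a--> s2
s2 --a--> s0
s0 --a--> s2
s2 --a--> s0
s0 --b--> s3
s3 --b--> s1
End in state s1, which is an accepting state.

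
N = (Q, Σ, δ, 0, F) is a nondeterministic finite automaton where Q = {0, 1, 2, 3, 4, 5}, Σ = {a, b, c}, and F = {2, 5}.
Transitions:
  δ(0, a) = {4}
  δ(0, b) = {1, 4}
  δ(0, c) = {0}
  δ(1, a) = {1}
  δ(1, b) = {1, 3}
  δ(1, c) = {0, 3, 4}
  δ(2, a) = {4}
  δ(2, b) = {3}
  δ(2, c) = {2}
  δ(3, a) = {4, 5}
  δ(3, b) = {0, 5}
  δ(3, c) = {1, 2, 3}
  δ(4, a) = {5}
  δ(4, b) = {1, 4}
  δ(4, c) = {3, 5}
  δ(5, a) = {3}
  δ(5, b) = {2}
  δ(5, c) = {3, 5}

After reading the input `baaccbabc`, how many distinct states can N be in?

Start: {0}
read b: {1, 4}
read a: {1, 5}
read a: {1, 3}
read c: {0, 1, 2, 3, 4}
read c: {0, 1, 2, 3, 4, 5}
read b: {0, 1, 2, 3, 4, 5}
read a: {1, 3, 4, 5}
read b: {0, 1, 2, 3, 4, 5}
read c: {0, 1, 2, 3, 4, 5}
Final reachable set {0, 1, 2, 3, 4, 5} has 6 states.

6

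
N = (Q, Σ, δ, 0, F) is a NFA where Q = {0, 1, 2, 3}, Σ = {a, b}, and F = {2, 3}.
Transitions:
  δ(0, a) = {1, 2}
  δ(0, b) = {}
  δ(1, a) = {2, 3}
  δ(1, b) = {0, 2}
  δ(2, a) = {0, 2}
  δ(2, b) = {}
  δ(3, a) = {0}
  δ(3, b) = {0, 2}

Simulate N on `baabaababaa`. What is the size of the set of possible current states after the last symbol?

Start: {0}
read b: {}
The reachable set is empty and stays empty for the remaining 10 symbols.
Final reachable set {} has 0 states.

0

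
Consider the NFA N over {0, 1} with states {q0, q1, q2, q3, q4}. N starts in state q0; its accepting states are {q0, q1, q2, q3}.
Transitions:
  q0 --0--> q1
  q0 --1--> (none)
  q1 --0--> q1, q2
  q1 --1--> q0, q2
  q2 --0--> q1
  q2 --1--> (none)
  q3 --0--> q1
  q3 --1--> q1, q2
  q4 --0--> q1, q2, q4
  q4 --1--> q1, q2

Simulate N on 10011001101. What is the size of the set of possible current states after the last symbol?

Start: {q0}
read 1: {}
The reachable set is empty and stays empty for the remaining 10 symbols.
Final reachable set {} has 0 states.

0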